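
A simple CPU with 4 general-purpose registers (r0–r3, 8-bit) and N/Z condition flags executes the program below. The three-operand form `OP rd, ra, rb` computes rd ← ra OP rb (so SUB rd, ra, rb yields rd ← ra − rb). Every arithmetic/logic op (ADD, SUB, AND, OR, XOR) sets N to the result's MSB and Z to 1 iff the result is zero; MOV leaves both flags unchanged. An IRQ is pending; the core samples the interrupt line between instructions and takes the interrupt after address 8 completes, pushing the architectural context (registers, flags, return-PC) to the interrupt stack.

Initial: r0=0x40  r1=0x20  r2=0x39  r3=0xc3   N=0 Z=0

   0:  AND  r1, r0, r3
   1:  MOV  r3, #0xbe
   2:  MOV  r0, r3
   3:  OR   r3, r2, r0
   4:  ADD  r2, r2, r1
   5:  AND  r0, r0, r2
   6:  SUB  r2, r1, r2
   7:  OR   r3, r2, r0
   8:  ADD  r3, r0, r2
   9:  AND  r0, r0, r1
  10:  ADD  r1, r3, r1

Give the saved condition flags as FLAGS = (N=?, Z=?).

after  0: r0=0x40 r1=0x40 r2=0x39 r3=0xc3  N=0 Z=0
after  1: r0=0x40 r1=0x40 r2=0x39 r3=0xbe  N=0 Z=0
after  2: r0=0xbe r1=0x40 r2=0x39 r3=0xbe  N=0 Z=0
after  3: r0=0xbe r1=0x40 r2=0x39 r3=0xbf  N=1 Z=0
after  4: r0=0xbe r1=0x40 r2=0x79 r3=0xbf  N=0 Z=0
after  5: r0=0x38 r1=0x40 r2=0x79 r3=0xbf  N=0 Z=0
after  6: r0=0x38 r1=0x40 r2=0xc7 r3=0xbf  N=1 Z=0
after  7: r0=0x38 r1=0x40 r2=0xc7 r3=0xff  N=1 Z=0
after  8: r0=0x38 r1=0x40 r2=0xc7 r3=0xff  N=1 Z=0
-- IRQ taken; context saved, return-PC = 9 --

FLAGS = (N=1, Z=0)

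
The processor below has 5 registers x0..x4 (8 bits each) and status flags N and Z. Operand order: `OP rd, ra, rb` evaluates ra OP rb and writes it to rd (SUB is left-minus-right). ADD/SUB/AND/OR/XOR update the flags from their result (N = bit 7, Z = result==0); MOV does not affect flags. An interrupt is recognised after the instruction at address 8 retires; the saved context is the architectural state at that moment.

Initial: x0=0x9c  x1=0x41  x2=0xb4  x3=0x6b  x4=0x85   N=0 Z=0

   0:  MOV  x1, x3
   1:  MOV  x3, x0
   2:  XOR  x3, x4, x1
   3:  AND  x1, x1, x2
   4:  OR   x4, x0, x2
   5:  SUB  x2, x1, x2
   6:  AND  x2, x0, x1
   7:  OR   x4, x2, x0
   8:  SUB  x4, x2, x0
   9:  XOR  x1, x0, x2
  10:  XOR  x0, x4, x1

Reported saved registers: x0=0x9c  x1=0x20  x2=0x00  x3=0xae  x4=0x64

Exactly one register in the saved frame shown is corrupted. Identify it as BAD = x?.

after  0: x0=0x9c x1=0x6b x2=0xb4 x3=0x6b x4=0x85  N=0 Z=0
after  1: x0=0x9c x1=0x6b x2=0xb4 x3=0x9c x4=0x85  N=0 Z=0
after  2: x0=0x9c x1=0x6b x2=0xb4 x3=0xee x4=0x85  N=1 Z=0
after  3: x0=0x9c x1=0x20 x2=0xb4 x3=0xee x4=0x85  N=0 Z=0
after  4: x0=0x9c x1=0x20 x2=0xb4 x3=0xee x4=0xbc  N=1 Z=0
after  5: x0=0x9c x1=0x20 x2=0x6c x3=0xee x4=0xbc  N=0 Z=0
after  6: x0=0x9c x1=0x20 x2=0x00 x3=0xee x4=0xbc  N=0 Z=1
after  7: x0=0x9c x1=0x20 x2=0x00 x3=0xee x4=0x9c  N=1 Z=0
after  8: x0=0x9c x1=0x20 x2=0x00 x3=0xee x4=0x64  N=0 Z=0
-- IRQ taken; context saved, return-PC = 9 --
mismatch: x3: reported 0xae vs actual 0xee

BAD = x3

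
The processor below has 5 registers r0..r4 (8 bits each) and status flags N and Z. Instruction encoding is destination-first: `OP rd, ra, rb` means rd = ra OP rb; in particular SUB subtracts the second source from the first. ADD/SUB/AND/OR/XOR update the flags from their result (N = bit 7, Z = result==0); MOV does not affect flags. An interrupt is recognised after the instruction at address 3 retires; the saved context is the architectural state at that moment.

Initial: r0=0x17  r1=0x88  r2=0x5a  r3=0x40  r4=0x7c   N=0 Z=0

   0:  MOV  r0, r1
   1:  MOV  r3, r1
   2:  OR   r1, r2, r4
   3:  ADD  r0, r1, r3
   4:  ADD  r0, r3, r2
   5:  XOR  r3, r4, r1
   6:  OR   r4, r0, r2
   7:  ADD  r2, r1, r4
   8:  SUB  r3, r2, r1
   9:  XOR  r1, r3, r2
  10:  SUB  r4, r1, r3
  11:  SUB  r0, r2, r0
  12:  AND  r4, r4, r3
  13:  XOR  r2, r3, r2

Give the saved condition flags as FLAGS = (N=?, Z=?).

FLAGS = (N=0, Z=0)

after  0: r0=0x88 r1=0x88 r2=0x5a r3=0x40 r4=0x7c  N=0 Z=0
after  1: r0=0x88 r1=0x88 r2=0x5a r3=0x88 r4=0x7c  N=0 Z=0
after  2: r0=0x88 r1=0x7e r2=0x5a r3=0x88 r4=0x7c  N=0 Z=0
after  3: r0=0x06 r1=0x7e r2=0x5a r3=0x88 r4=0x7c  N=0 Z=0
-- IRQ taken; context saved, return-PC = 4 --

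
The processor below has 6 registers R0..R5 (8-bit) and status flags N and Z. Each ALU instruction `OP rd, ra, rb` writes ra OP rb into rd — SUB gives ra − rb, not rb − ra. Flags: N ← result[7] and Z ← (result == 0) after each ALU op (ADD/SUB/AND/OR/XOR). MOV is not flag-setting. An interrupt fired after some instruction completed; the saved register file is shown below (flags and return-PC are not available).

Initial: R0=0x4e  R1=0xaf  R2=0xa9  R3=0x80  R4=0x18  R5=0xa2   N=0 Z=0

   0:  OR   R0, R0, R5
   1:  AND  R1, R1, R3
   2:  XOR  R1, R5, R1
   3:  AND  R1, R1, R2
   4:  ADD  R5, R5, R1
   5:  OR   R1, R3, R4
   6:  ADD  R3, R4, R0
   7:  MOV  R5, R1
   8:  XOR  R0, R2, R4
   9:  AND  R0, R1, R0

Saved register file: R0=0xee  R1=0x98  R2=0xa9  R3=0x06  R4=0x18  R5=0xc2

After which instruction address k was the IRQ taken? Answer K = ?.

after  0: R0=0xee R1=0xaf R2=0xa9 R3=0x80 R4=0x18 R5=0xa2  N=1 Z=0
after  1: R0=0xee R1=0x80 R2=0xa9 R3=0x80 R4=0x18 R5=0xa2  N=1 Z=0
after  2: R0=0xee R1=0x22 R2=0xa9 R3=0x80 R4=0x18 R5=0xa2  N=0 Z=0
after  3: R0=0xee R1=0x20 R2=0xa9 R3=0x80 R4=0x18 R5=0xa2  N=0 Z=0
after  4: R0=0xee R1=0x20 R2=0xa9 R3=0x80 R4=0x18 R5=0xc2  N=1 Z=0
after  5: R0=0xee R1=0x98 R2=0xa9 R3=0x80 R4=0x18 R5=0xc2  N=1 Z=0
after  6: R0=0xee R1=0x98 R2=0xa9 R3=0x06 R4=0x18 R5=0xc2  N=0 Z=0
-- IRQ taken; context saved, return-PC = 7 --

K = 6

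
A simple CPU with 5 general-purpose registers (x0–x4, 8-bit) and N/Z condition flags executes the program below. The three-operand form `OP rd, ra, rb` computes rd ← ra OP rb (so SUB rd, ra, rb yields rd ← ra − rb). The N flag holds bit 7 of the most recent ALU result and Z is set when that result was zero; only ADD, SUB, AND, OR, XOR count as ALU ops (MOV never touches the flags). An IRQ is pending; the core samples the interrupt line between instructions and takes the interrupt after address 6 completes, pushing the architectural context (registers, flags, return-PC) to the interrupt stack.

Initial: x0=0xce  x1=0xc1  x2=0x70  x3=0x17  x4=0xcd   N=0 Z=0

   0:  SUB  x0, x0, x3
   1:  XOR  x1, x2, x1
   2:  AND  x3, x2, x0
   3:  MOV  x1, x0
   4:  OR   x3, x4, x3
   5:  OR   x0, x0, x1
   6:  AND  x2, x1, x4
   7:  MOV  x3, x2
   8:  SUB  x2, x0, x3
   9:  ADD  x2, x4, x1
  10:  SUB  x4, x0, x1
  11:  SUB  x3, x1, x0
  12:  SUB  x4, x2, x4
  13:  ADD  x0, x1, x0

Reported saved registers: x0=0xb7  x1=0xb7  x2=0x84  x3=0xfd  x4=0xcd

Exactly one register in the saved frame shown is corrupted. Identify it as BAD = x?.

after  0: x0=0xb7 x1=0xc1 x2=0x70 x3=0x17 x4=0xcd  N=1 Z=0
after  1: x0=0xb7 x1=0xb1 x2=0x70 x3=0x17 x4=0xcd  N=1 Z=0
after  2: x0=0xb7 x1=0xb1 x2=0x70 x3=0x30 x4=0xcd  N=0 Z=0
after  3: x0=0xb7 x1=0xb7 x2=0x70 x3=0x30 x4=0xcd  N=0 Z=0
after  4: x0=0xb7 x1=0xb7 x2=0x70 x3=0xfd x4=0xcd  N=1 Z=0
after  5: x0=0xb7 x1=0xb7 x2=0x70 x3=0xfd x4=0xcd  N=1 Z=0
after  6: x0=0xb7 x1=0xb7 x2=0x85 x3=0xfd x4=0xcd  N=1 Z=0
-- IRQ taken; context saved, return-PC = 7 --
mismatch: x2: reported 0x84 vs actual 0x85

BAD = x2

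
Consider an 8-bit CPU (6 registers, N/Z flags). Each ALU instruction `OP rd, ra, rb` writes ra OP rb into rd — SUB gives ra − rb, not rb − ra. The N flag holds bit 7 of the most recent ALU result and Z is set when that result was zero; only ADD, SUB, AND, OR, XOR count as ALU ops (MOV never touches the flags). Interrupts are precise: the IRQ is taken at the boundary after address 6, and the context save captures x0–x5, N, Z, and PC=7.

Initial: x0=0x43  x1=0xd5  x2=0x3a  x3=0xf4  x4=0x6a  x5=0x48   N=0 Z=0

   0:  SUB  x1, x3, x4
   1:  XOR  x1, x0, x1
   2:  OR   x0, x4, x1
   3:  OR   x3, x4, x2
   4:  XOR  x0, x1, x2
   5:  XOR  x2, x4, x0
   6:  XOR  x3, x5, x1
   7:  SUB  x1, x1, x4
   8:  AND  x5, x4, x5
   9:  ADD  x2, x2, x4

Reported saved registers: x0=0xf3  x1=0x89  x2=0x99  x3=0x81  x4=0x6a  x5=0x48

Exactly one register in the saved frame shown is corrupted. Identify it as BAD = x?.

BAD = x1

after  0: x0=0x43 x1=0x8a x2=0x3a x3=0xf4 x4=0x6a x5=0x48  N=1 Z=0
after  1: x0=0x43 x1=0xc9 x2=0x3a x3=0xf4 x4=0x6a x5=0x48  N=1 Z=0
after  2: x0=0xeb x1=0xc9 x2=0x3a x3=0xf4 x4=0x6a x5=0x48  N=1 Z=0
after  3: x0=0xeb x1=0xc9 x2=0x3a x3=0x7a x4=0x6a x5=0x48  N=0 Z=0
after  4: x0=0xf3 x1=0xc9 x2=0x3a x3=0x7a x4=0x6a x5=0x48  N=1 Z=0
after  5: x0=0xf3 x1=0xc9 x2=0x99 x3=0x7a x4=0x6a x5=0x48  N=1 Z=0
after  6: x0=0xf3 x1=0xc9 x2=0x99 x3=0x81 x4=0x6a x5=0x48  N=1 Z=0
-- IRQ taken; context saved, return-PC = 7 --
mismatch: x1: reported 0x89 vs actual 0xc9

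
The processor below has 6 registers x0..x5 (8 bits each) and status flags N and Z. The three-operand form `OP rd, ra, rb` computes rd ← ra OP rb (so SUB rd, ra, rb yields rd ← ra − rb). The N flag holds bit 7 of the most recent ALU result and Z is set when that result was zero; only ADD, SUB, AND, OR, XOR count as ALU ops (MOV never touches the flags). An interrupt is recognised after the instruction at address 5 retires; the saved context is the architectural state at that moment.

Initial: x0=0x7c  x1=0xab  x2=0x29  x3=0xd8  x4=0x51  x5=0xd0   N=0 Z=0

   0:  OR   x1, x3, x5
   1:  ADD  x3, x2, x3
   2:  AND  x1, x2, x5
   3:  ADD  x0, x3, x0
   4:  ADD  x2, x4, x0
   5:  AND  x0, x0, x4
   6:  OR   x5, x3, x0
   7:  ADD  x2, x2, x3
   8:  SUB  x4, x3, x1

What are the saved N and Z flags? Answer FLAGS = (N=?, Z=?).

FLAGS = (N=0, Z=0)

after  0: x0=0x7c x1=0xd8 x2=0x29 x3=0xd8 x4=0x51 x5=0xd0  N=1 Z=0
after  1: x0=0x7c x1=0xd8 x2=0x29 x3=0x01 x4=0x51 x5=0xd0  N=0 Z=0
after  2: x0=0x7c x1=0x00 x2=0x29 x3=0x01 x4=0x51 x5=0xd0  N=0 Z=1
after  3: x0=0x7d x1=0x00 x2=0x29 x3=0x01 x4=0x51 x5=0xd0  N=0 Z=0
after  4: x0=0x7d x1=0x00 x2=0xce x3=0x01 x4=0x51 x5=0xd0  N=1 Z=0
after  5: x0=0x51 x1=0x00 x2=0xce x3=0x01 x4=0x51 x5=0xd0  N=0 Z=0
-- IRQ taken; context saved, return-PC = 6 --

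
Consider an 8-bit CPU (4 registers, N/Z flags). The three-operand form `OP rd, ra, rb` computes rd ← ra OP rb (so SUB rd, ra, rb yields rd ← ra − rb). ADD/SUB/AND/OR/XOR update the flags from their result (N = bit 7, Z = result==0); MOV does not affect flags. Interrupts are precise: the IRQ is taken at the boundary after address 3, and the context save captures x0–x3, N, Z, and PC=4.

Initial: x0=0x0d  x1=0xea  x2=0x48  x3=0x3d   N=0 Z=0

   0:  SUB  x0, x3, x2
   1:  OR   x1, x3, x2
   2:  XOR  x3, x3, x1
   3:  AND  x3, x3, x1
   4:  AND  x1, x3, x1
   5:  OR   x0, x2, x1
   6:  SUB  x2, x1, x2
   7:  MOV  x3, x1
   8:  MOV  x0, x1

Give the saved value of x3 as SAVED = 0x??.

SAVED = 0x40

after  0: x0=0xf5 x1=0xea x2=0x48 x3=0x3d  N=1 Z=0
after  1: x0=0xf5 x1=0x7d x2=0x48 x3=0x3d  N=0 Z=0
after  2: x0=0xf5 x1=0x7d x2=0x48 x3=0x40  N=0 Z=0
after  3: x0=0xf5 x1=0x7d x2=0x48 x3=0x40  N=0 Z=0
-- IRQ taken; context saved, return-PC = 4 --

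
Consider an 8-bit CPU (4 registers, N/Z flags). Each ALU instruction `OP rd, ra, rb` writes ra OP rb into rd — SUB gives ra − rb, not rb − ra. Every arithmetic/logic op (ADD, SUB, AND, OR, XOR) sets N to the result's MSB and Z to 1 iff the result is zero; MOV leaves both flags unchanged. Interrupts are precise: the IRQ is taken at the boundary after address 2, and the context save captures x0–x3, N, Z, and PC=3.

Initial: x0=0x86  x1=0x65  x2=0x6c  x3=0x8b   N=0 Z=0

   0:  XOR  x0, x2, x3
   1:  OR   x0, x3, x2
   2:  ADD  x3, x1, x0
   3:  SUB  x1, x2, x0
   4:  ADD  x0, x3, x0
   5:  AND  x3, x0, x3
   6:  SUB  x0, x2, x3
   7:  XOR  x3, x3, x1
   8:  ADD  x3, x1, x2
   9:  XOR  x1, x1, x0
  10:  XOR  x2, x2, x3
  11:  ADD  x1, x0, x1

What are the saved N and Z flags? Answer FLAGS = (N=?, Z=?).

after  0: x0=0xe7 x1=0x65 x2=0x6c x3=0x8b  N=1 Z=0
after  1: x0=0xef x1=0x65 x2=0x6c x3=0x8b  N=1 Z=0
after  2: x0=0xef x1=0x65 x2=0x6c x3=0x54  N=0 Z=0
-- IRQ taken; context saved, return-PC = 3 --

FLAGS = (N=0, Z=0)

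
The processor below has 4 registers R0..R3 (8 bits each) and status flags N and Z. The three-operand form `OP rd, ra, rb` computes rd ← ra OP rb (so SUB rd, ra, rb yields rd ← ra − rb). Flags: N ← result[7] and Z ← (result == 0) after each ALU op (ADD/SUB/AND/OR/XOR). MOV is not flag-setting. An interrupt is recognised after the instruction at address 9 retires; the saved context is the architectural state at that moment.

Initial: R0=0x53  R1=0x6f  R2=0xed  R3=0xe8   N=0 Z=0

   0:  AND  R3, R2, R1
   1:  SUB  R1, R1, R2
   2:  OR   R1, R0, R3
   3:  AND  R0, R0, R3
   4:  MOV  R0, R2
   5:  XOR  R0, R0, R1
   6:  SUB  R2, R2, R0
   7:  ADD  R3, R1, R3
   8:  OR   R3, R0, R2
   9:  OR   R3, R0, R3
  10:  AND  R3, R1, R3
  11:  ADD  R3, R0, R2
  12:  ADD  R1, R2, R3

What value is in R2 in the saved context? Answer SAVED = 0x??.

SAVED = 0x5b

after  0: R0=0x53 R1=0x6f R2=0xed R3=0x6d  N=0 Z=0
after  1: R0=0x53 R1=0x82 R2=0xed R3=0x6d  N=1 Z=0
after  2: R0=0x53 R1=0x7f R2=0xed R3=0x6d  N=0 Z=0
after  3: R0=0x41 R1=0x7f R2=0xed R3=0x6d  N=0 Z=0
after  4: R0=0xed R1=0x7f R2=0xed R3=0x6d  N=0 Z=0
after  5: R0=0x92 R1=0x7f R2=0xed R3=0x6d  N=1 Z=0
after  6: R0=0x92 R1=0x7f R2=0x5b R3=0x6d  N=0 Z=0
after  7: R0=0x92 R1=0x7f R2=0x5b R3=0xec  N=1 Z=0
after  8: R0=0x92 R1=0x7f R2=0x5b R3=0xdb  N=1 Z=0
after  9: R0=0x92 R1=0x7f R2=0x5b R3=0xdb  N=1 Z=0
-- IRQ taken; context saved, return-PC = 10 --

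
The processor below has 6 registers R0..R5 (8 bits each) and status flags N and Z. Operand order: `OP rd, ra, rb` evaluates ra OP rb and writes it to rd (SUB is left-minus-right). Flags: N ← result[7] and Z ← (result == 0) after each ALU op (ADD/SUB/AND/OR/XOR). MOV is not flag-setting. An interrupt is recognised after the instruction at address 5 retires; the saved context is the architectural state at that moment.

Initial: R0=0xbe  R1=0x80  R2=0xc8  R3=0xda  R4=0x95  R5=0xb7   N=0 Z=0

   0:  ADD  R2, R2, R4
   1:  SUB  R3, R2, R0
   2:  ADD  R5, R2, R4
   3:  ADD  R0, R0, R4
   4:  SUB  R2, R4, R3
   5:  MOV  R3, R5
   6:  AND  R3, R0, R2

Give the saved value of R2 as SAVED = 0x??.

after  0: R0=0xbe R1=0x80 R2=0x5d R3=0xda R4=0x95 R5=0xb7  N=0 Z=0
after  1: R0=0xbe R1=0x80 R2=0x5d R3=0x9f R4=0x95 R5=0xb7  N=1 Z=0
after  2: R0=0xbe R1=0x80 R2=0x5d R3=0x9f R4=0x95 R5=0xf2  N=1 Z=0
after  3: R0=0x53 R1=0x80 R2=0x5d R3=0x9f R4=0x95 R5=0xf2  N=0 Z=0
after  4: R0=0x53 R1=0x80 R2=0xf6 R3=0x9f R4=0x95 R5=0xf2  N=1 Z=0
after  5: R0=0x53 R1=0x80 R2=0xf6 R3=0xf2 R4=0x95 R5=0xf2  N=1 Z=0
-- IRQ taken; context saved, return-PC = 6 --

SAVED = 0xf6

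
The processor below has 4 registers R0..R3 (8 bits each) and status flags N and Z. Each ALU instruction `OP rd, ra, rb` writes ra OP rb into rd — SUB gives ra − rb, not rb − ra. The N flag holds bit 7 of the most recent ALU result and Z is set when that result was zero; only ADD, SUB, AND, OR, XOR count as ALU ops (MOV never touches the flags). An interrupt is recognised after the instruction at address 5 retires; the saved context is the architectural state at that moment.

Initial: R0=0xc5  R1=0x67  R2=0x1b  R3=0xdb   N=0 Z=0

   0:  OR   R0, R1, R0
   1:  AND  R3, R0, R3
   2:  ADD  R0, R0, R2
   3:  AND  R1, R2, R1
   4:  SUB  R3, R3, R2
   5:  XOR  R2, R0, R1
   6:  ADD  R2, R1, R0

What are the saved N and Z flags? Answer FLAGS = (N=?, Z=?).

after  0: R0=0xe7 R1=0x67 R2=0x1b R3=0xdb  N=1 Z=0
after  1: R0=0xe7 R1=0x67 R2=0x1b R3=0xc3  N=1 Z=0
after  2: R0=0x02 R1=0x67 R2=0x1b R3=0xc3  N=0 Z=0
after  3: R0=0x02 R1=0x03 R2=0x1b R3=0xc3  N=0 Z=0
after  4: R0=0x02 R1=0x03 R2=0x1b R3=0xa8  N=1 Z=0
after  5: R0=0x02 R1=0x03 R2=0x01 R3=0xa8  N=0 Z=0
-- IRQ taken; context saved, return-PC = 6 --

FLAGS = (N=0, Z=0)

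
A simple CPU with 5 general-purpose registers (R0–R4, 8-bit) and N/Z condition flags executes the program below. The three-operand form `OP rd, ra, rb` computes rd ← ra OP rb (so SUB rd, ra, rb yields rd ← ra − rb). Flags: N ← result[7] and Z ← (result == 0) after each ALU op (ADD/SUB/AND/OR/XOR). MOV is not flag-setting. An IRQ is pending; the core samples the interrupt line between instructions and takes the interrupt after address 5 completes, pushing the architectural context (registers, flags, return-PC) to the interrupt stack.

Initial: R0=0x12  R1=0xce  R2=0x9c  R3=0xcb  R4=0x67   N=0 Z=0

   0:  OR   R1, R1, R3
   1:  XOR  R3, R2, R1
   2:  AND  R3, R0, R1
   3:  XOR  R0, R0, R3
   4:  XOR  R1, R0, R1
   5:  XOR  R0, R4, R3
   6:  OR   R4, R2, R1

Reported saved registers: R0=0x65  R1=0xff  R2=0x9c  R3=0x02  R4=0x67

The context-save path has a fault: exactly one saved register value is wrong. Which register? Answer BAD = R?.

BAD = R1

after  0: R0=0x12 R1=0xcf R2=0x9c R3=0xcb R4=0x67  N=1 Z=0
after  1: R0=0x12 R1=0xcf R2=0x9c R3=0x53 R4=0x67  N=0 Z=0
after  2: R0=0x12 R1=0xcf R2=0x9c R3=0x02 R4=0x67  N=0 Z=0
after  3: R0=0x10 R1=0xcf R2=0x9c R3=0x02 R4=0x67  N=0 Z=0
after  4: R0=0x10 R1=0xdf R2=0x9c R3=0x02 R4=0x67  N=1 Z=0
after  5: R0=0x65 R1=0xdf R2=0x9c R3=0x02 R4=0x67  N=0 Z=0
-- IRQ taken; context saved, return-PC = 6 --
mismatch: R1: reported 0xff vs actual 0xdf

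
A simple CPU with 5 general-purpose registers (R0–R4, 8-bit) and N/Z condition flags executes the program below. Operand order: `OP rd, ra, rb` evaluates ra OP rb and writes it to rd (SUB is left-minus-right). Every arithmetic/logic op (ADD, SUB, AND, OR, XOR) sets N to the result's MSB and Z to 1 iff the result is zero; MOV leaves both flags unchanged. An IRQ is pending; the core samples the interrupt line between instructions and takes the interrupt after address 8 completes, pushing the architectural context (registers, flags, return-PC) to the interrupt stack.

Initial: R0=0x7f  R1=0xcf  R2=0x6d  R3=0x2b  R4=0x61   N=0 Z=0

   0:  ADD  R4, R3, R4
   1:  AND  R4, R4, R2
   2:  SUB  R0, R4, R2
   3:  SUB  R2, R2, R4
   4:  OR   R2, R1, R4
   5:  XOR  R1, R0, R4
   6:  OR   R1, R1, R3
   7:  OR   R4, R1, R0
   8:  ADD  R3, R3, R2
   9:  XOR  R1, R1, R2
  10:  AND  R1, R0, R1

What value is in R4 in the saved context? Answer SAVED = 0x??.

SAVED = 0xbf

after  0: R0=0x7f R1=0xcf R2=0x6d R3=0x2b R4=0x8c  N=1 Z=0
after  1: R0=0x7f R1=0xcf R2=0x6d R3=0x2b R4=0x0c  N=0 Z=0
after  2: R0=0x9f R1=0xcf R2=0x6d R3=0x2b R4=0x0c  N=1 Z=0
after  3: R0=0x9f R1=0xcf R2=0x61 R3=0x2b R4=0x0c  N=0 Z=0
after  4: R0=0x9f R1=0xcf R2=0xcf R3=0x2b R4=0x0c  N=1 Z=0
after  5: R0=0x9f R1=0x93 R2=0xcf R3=0x2b R4=0x0c  N=1 Z=0
after  6: R0=0x9f R1=0xbb R2=0xcf R3=0x2b R4=0x0c  N=1 Z=0
after  7: R0=0x9f R1=0xbb R2=0xcf R3=0x2b R4=0xbf  N=1 Z=0
after  8: R0=0x9f R1=0xbb R2=0xcf R3=0xfa R4=0xbf  N=1 Z=0
-- IRQ taken; context saved, return-PC = 9 --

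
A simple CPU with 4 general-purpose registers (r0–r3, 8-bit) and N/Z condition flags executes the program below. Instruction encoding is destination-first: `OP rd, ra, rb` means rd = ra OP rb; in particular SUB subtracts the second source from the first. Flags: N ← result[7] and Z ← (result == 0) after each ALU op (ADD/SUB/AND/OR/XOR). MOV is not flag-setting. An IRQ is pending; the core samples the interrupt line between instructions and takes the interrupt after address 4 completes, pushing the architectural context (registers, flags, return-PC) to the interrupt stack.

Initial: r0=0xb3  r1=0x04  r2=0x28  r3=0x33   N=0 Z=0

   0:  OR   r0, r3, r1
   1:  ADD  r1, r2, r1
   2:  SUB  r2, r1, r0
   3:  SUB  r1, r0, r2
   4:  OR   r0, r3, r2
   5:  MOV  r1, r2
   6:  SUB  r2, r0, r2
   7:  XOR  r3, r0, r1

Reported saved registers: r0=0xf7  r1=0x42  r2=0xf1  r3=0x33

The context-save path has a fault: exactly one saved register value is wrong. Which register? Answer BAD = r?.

BAD = r2

after  0: r0=0x37 r1=0x04 r2=0x28 r3=0x33  N=0 Z=0
after  1: r0=0x37 r1=0x2c r2=0x28 r3=0x33  N=0 Z=0
after  2: r0=0x37 r1=0x2c r2=0xf5 r3=0x33  N=1 Z=0
after  3: r0=0x37 r1=0x42 r2=0xf5 r3=0x33  N=0 Z=0
after  4: r0=0xf7 r1=0x42 r2=0xf5 r3=0x33  N=1 Z=0
-- IRQ taken; context saved, return-PC = 5 --
mismatch: r2: reported 0xf1 vs actual 0xf5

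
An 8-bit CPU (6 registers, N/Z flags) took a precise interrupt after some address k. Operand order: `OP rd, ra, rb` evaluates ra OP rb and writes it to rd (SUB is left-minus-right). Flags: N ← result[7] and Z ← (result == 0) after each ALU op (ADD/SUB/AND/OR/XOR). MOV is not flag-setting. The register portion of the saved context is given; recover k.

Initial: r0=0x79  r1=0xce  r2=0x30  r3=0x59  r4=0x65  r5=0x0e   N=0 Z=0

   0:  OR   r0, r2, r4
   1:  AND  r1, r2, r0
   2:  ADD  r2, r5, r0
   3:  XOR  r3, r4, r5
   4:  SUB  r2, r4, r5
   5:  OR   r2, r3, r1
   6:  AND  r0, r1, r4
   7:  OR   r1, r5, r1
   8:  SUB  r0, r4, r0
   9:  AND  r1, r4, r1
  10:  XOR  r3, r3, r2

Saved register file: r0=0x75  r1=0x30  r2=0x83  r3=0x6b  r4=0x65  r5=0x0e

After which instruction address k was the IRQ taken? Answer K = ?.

after  0: r0=0x75 r1=0xce r2=0x30 r3=0x59 r4=0x65 r5=0x0e  N=0 Z=0
after  1: r0=0x75 r1=0x30 r2=0x30 r3=0x59 r4=0x65 r5=0x0e  N=0 Z=0
after  2: r0=0x75 r1=0x30 r2=0x83 r3=0x59 r4=0x65 r5=0x0e  N=1 Z=0
after  3: r0=0x75 r1=0x30 r2=0x83 r3=0x6b r4=0x65 r5=0x0e  N=0 Z=0
-- IRQ taken; context saved, return-PC = 4 --

K = 3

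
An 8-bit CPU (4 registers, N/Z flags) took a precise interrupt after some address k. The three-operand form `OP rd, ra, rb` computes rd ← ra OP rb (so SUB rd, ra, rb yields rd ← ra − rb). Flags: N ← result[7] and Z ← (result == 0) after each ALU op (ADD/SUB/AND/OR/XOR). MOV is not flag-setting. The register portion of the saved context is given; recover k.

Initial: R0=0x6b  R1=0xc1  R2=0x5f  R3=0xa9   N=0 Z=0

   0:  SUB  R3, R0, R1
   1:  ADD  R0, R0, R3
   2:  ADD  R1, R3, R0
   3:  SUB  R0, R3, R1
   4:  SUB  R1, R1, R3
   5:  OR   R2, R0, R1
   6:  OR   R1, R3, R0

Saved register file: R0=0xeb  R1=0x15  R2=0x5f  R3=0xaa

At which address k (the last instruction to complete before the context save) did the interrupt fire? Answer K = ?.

K = 4

after  0: R0=0x6b R1=0xc1 R2=0x5f R3=0xaa  N=1 Z=0
after  1: R0=0x15 R1=0xc1 R2=0x5f R3=0xaa  N=0 Z=0
after  2: R0=0x15 R1=0xbf R2=0x5f R3=0xaa  N=1 Z=0
after  3: R0=0xeb R1=0xbf R2=0x5f R3=0xaa  N=1 Z=0
after  4: R0=0xeb R1=0x15 R2=0x5f R3=0xaa  N=0 Z=0
-- IRQ taken; context saved, return-PC = 5 --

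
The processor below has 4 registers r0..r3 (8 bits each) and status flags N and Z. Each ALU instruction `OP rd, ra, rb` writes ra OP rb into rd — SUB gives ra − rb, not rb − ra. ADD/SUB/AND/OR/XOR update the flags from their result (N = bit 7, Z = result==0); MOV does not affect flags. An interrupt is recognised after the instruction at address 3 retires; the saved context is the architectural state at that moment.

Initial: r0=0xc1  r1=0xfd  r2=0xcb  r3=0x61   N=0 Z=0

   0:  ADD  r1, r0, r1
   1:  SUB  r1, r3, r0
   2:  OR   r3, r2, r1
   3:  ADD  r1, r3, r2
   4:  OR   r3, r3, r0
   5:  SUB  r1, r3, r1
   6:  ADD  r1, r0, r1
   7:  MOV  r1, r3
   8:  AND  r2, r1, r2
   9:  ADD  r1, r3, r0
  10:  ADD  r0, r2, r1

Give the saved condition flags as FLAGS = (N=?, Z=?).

FLAGS = (N=1, Z=0)

after  0: r0=0xc1 r1=0xbe r2=0xcb r3=0x61  N=1 Z=0
after  1: r0=0xc1 r1=0xa0 r2=0xcb r3=0x61  N=1 Z=0
after  2: r0=0xc1 r1=0xa0 r2=0xcb r3=0xeb  N=1 Z=0
after  3: r0=0xc1 r1=0xb6 r2=0xcb r3=0xeb  N=1 Z=0
-- IRQ taken; context saved, return-PC = 4 --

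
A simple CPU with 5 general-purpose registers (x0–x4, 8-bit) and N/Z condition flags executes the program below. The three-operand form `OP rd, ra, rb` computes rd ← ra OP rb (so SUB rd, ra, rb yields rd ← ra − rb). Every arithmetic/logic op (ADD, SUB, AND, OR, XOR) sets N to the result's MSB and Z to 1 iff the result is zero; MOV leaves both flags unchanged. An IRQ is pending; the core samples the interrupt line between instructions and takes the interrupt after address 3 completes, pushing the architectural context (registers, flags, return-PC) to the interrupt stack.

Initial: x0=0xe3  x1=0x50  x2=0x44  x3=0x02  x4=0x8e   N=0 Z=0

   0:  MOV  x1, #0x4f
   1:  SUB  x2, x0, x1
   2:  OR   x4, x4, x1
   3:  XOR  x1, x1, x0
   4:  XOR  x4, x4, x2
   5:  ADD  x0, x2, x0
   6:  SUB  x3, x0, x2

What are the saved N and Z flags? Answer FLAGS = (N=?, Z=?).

FLAGS = (N=1, Z=0)

after  0: x0=0xe3 x1=0x4f x2=0x44 x3=0x02 x4=0x8e  N=0 Z=0
after  1: x0=0xe3 x1=0x4f x2=0x94 x3=0x02 x4=0x8e  N=1 Z=0
after  2: x0=0xe3 x1=0x4f x2=0x94 x3=0x02 x4=0xcf  N=1 Z=0
after  3: x0=0xe3 x1=0xac x2=0x94 x3=0x02 x4=0xcf  N=1 Z=0
-- IRQ taken; context saved, return-PC = 4 --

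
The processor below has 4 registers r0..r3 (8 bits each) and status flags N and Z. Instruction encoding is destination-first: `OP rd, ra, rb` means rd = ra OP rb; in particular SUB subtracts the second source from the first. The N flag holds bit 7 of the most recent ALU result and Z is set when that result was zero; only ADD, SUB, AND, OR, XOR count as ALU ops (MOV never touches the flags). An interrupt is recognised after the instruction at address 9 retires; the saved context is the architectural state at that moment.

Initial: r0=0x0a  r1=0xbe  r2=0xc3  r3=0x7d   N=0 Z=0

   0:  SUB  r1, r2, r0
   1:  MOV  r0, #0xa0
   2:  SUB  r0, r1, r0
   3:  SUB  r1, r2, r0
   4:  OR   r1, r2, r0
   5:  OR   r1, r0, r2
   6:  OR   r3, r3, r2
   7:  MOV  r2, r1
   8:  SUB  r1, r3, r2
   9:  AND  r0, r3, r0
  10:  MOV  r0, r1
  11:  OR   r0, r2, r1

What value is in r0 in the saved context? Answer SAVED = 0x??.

SAVED = 0x19

after  0: r0=0x0a r1=0xb9 r2=0xc3 r3=0x7d  N=1 Z=0
after  1: r0=0xa0 r1=0xb9 r2=0xc3 r3=0x7d  N=1 Z=0
after  2: r0=0x19 r1=0xb9 r2=0xc3 r3=0x7d  N=0 Z=0
after  3: r0=0x19 r1=0xaa r2=0xc3 r3=0x7d  N=1 Z=0
after  4: r0=0x19 r1=0xdb r2=0xc3 r3=0x7d  N=1 Z=0
after  5: r0=0x19 r1=0xdb r2=0xc3 r3=0x7d  N=1 Z=0
after  6: r0=0x19 r1=0xdb r2=0xc3 r3=0xff  N=1 Z=0
after  7: r0=0x19 r1=0xdb r2=0xdb r3=0xff  N=1 Z=0
after  8: r0=0x19 r1=0x24 r2=0xdb r3=0xff  N=0 Z=0
after  9: r0=0x19 r1=0x24 r2=0xdb r3=0xff  N=0 Z=0
-- IRQ taken; context saved, return-PC = 10 --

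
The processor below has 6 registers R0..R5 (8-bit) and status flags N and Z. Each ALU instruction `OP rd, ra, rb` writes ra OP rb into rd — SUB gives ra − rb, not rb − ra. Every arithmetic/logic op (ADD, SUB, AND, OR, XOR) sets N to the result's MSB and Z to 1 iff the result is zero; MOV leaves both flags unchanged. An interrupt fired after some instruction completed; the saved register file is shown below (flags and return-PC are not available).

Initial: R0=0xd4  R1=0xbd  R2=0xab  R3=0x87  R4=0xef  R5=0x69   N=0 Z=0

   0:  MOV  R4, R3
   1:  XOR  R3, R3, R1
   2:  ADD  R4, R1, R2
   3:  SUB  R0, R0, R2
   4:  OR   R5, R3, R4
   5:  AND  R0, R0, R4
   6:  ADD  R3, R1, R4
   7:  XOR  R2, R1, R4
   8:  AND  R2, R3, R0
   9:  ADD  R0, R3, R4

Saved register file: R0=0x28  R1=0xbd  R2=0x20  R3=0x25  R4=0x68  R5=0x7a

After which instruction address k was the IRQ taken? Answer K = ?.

after  0: R0=0xd4 R1=0xbd R2=0xab R3=0x87 R4=0x87 R5=0x69  N=0 Z=0
after  1: R0=0xd4 R1=0xbd R2=0xab R3=0x3a R4=0x87 R5=0x69  N=0 Z=0
after  2: R0=0xd4 R1=0xbd R2=0xab R3=0x3a R4=0x68 R5=0x69  N=0 Z=0
after  3: R0=0x29 R1=0xbd R2=0xab R3=0x3a R4=0x68 R5=0x69  N=0 Z=0
after  4: R0=0x29 R1=0xbd R2=0xab R3=0x3a R4=0x68 R5=0x7a  N=0 Z=0
after  5: R0=0x28 R1=0xbd R2=0xab R3=0x3a R4=0x68 R5=0x7a  N=0 Z=0
after  6: R0=0x28 R1=0xbd R2=0xab R3=0x25 R4=0x68 R5=0x7a  N=0 Z=0
after  7: R0=0x28 R1=0xbd R2=0xd5 R3=0x25 R4=0x68 R5=0x7a  N=1 Z=0
after  8: R0=0x28 R1=0xbd R2=0x20 R3=0x25 R4=0x68 R5=0x7a  N=0 Z=0
-- IRQ taken; context saved, return-PC = 9 --

K = 8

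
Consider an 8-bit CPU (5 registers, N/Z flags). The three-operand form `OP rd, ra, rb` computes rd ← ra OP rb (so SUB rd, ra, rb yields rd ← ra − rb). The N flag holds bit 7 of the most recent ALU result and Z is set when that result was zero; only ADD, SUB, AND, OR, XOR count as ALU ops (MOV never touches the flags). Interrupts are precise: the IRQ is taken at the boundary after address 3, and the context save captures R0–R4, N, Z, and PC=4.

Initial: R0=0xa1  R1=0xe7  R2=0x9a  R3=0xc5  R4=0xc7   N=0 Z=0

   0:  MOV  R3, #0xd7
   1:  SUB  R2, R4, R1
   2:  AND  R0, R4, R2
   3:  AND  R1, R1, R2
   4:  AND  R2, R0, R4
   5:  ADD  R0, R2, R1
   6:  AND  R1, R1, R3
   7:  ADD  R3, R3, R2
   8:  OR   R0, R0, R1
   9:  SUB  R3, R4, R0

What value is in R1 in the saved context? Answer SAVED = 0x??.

SAVED = 0xe0

after  0: R0=0xa1 R1=0xe7 R2=0x9a R3=0xd7 R4=0xc7  N=0 Z=0
after  1: R0=0xa1 R1=0xe7 R2=0xe0 R3=0xd7 R4=0xc7  N=1 Z=0
after  2: R0=0xc0 R1=0xe7 R2=0xe0 R3=0xd7 R4=0xc7  N=1 Z=0
after  3: R0=0xc0 R1=0xe0 R2=0xe0 R3=0xd7 R4=0xc7  N=1 Z=0
-- IRQ taken; context saved, return-PC = 4 --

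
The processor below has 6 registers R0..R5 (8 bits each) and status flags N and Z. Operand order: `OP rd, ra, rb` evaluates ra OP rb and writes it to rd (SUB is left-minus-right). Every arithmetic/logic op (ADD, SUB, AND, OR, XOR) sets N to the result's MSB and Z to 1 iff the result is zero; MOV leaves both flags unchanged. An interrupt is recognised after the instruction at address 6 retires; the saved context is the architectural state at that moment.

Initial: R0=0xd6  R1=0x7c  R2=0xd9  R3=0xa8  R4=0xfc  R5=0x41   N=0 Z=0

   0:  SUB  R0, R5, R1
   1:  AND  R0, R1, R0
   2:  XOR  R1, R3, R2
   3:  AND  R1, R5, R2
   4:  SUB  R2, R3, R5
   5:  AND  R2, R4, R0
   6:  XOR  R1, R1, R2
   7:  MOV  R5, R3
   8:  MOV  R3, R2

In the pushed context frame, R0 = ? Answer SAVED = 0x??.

SAVED = 0x44

after  0: R0=0xc5 R1=0x7c R2=0xd9 R3=0xa8 R4=0xfc R5=0x41  N=1 Z=0
after  1: R0=0x44 R1=0x7c R2=0xd9 R3=0xa8 R4=0xfc R5=0x41  N=0 Z=0
after  2: R0=0x44 R1=0x71 R2=0xd9 R3=0xa8 R4=0xfc R5=0x41  N=0 Z=0
after  3: R0=0x44 R1=0x41 R2=0xd9 R3=0xa8 R4=0xfc R5=0x41  N=0 Z=0
after  4: R0=0x44 R1=0x41 R2=0x67 R3=0xa8 R4=0xfc R5=0x41  N=0 Z=0
after  5: R0=0x44 R1=0x41 R2=0x44 R3=0xa8 R4=0xfc R5=0x41  N=0 Z=0
after  6: R0=0x44 R1=0x05 R2=0x44 R3=0xa8 R4=0xfc R5=0x41  N=0 Z=0
-- IRQ taken; context saved, return-PC = 7 --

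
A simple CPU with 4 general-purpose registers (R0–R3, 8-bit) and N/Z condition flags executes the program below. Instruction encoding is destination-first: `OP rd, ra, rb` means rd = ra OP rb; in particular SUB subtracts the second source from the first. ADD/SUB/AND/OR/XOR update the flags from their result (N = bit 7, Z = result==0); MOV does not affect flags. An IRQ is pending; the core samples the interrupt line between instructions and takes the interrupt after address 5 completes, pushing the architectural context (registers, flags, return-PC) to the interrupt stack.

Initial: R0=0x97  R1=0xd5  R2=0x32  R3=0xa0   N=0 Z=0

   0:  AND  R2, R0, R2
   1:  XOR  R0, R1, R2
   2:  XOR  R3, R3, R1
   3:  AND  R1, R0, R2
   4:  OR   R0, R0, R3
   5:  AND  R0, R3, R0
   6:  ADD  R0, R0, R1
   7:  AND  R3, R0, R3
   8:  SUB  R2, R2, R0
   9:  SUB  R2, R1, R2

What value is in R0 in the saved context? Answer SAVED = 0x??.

after  0: R0=0x97 R1=0xd5 R2=0x12 R3=0xa0  N=0 Z=0
after  1: R0=0xc7 R1=0xd5 R2=0x12 R3=0xa0  N=1 Z=0
after  2: R0=0xc7 R1=0xd5 R2=0x12 R3=0x75  N=0 Z=0
after  3: R0=0xc7 R1=0x02 R2=0x12 R3=0x75  N=0 Z=0
after  4: R0=0xf7 R1=0x02 R2=0x12 R3=0x75  N=1 Z=0
after  5: R0=0x75 R1=0x02 R2=0x12 R3=0x75  N=0 Z=0
-- IRQ taken; context saved, return-PC = 6 --

SAVED = 0x75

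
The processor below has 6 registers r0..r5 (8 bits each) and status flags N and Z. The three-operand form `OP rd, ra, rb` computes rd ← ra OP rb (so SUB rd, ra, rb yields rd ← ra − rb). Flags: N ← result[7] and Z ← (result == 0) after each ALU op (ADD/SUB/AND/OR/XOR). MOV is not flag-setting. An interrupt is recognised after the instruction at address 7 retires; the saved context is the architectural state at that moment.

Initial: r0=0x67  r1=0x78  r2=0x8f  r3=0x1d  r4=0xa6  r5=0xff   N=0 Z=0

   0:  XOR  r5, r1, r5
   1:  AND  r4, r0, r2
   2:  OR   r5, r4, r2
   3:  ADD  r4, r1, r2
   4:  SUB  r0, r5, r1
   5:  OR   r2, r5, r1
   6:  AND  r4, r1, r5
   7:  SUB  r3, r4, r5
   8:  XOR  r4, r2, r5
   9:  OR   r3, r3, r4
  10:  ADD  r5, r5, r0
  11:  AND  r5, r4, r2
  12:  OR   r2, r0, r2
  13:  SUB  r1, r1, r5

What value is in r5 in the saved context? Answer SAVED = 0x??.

after  0: r0=0x67 r1=0x78 r2=0x8f r3=0x1d r4=0xa6 r5=0x87  N=1 Z=0
after  1: r0=0x67 r1=0x78 r2=0x8f r3=0x1d r4=0x07 r5=0x87  N=0 Z=0
after  2: r0=0x67 r1=0x78 r2=0x8f r3=0x1d r4=0x07 r5=0x8f  N=1 Z=0
after  3: r0=0x67 r1=0x78 r2=0x8f r3=0x1d r4=0x07 r5=0x8f  N=0 Z=0
after  4: r0=0x17 r1=0x78 r2=0x8f r3=0x1d r4=0x07 r5=0x8f  N=0 Z=0
after  5: r0=0x17 r1=0x78 r2=0xff r3=0x1d r4=0x07 r5=0x8f  N=1 Z=0
after  6: r0=0x17 r1=0x78 r2=0xff r3=0x1d r4=0x08 r5=0x8f  N=0 Z=0
after  7: r0=0x17 r1=0x78 r2=0xff r3=0x79 r4=0x08 r5=0x8f  N=0 Z=0
-- IRQ taken; context saved, return-PC = 8 --

SAVED = 0x8f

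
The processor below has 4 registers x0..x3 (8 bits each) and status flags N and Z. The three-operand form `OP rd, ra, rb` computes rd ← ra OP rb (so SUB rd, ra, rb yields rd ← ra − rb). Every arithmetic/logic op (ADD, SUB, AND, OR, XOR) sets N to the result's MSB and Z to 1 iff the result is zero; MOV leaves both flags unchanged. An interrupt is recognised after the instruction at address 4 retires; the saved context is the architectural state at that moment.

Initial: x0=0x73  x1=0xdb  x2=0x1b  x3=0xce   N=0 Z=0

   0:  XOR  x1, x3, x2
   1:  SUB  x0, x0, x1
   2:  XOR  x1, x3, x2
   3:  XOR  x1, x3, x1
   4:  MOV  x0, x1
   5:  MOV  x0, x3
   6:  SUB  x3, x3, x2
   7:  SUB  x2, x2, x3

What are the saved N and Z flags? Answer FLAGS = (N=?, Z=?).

after  0: x0=0x73 x1=0xd5 x2=0x1b x3=0xce  N=1 Z=0
after  1: x0=0x9e x1=0xd5 x2=0x1b x3=0xce  N=1 Z=0
after  2: x0=0x9e x1=0xd5 x2=0x1b x3=0xce  N=1 Z=0
after  3: x0=0x9e x1=0x1b x2=0x1b x3=0xce  N=0 Z=0
after  4: x0=0x1b x1=0x1b x2=0x1b x3=0xce  N=0 Z=0
-- IRQ taken; context saved, return-PC = 5 --

FLAGS = (N=0, Z=0)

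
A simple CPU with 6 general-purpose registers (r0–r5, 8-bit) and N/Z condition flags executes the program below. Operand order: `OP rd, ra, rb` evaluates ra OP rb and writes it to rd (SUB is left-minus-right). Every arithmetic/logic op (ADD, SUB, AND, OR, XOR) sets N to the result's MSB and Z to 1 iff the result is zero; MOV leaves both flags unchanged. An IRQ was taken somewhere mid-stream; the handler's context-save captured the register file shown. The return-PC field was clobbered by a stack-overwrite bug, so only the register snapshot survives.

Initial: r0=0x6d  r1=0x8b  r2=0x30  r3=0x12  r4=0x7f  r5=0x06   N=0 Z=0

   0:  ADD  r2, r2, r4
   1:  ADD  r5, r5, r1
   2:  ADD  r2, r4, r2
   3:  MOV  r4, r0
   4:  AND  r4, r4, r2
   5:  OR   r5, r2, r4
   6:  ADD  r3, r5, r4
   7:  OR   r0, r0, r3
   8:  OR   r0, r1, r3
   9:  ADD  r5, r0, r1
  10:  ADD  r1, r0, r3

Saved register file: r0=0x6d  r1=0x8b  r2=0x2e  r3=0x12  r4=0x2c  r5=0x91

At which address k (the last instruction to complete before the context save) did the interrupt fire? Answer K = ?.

K = 4

after  0: r0=0x6d r1=0x8b r2=0xaf r3=0x12 r4=0x7f r5=0x06  N=1 Z=0
after  1: r0=0x6d r1=0x8b r2=0xaf r3=0x12 r4=0x7f r5=0x91  N=1 Z=0
after  2: r0=0x6d r1=0x8b r2=0x2e r3=0x12 r4=0x7f r5=0x91  N=0 Z=0
after  3: r0=0x6d r1=0x8b r2=0x2e r3=0x12 r4=0x6d r5=0x91  N=0 Z=0
after  4: r0=0x6d r1=0x8b r2=0x2e r3=0x12 r4=0x2c r5=0x91  N=0 Z=0
-- IRQ taken; context saved, return-PC = 5 --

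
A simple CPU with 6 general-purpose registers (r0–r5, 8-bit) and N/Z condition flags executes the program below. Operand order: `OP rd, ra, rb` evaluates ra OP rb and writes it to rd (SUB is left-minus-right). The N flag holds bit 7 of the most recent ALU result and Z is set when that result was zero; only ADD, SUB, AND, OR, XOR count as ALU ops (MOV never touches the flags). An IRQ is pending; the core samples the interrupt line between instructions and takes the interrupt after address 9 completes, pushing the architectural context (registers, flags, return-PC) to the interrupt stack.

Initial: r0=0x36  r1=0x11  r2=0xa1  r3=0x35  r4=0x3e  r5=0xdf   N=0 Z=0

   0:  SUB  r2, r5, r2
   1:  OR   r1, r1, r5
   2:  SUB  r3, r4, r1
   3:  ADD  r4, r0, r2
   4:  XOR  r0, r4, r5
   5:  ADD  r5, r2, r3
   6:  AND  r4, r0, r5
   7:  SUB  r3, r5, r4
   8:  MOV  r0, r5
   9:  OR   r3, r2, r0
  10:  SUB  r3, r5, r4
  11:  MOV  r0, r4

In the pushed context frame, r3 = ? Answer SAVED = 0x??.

SAVED = 0xbf

after  0: r0=0x36 r1=0x11 r2=0x3e r3=0x35 r4=0x3e r5=0xdf  N=0 Z=0
after  1: r0=0x36 r1=0xdf r2=0x3e r3=0x35 r4=0x3e r5=0xdf  N=1 Z=0
after  2: r0=0x36 r1=0xdf r2=0x3e r3=0x5f r4=0x3e r5=0xdf  N=0 Z=0
after  3: r0=0x36 r1=0xdf r2=0x3e r3=0x5f r4=0x74 r5=0xdf  N=0 Z=0
after  4: r0=0xab r1=0xdf r2=0x3e r3=0x5f r4=0x74 r5=0xdf  N=1 Z=0
after  5: r0=0xab r1=0xdf r2=0x3e r3=0x5f r4=0x74 r5=0x9d  N=1 Z=0
after  6: r0=0xab r1=0xdf r2=0x3e r3=0x5f r4=0x89 r5=0x9d  N=1 Z=0
after  7: r0=0xab r1=0xdf r2=0x3e r3=0x14 r4=0x89 r5=0x9d  N=0 Z=0
after  8: r0=0x9d r1=0xdf r2=0x3e r3=0x14 r4=0x89 r5=0x9d  N=0 Z=0
after  9: r0=0x9d r1=0xdf r2=0x3e r3=0xbf r4=0x89 r5=0x9d  N=1 Z=0
-- IRQ taken; context saved, return-PC = 10 --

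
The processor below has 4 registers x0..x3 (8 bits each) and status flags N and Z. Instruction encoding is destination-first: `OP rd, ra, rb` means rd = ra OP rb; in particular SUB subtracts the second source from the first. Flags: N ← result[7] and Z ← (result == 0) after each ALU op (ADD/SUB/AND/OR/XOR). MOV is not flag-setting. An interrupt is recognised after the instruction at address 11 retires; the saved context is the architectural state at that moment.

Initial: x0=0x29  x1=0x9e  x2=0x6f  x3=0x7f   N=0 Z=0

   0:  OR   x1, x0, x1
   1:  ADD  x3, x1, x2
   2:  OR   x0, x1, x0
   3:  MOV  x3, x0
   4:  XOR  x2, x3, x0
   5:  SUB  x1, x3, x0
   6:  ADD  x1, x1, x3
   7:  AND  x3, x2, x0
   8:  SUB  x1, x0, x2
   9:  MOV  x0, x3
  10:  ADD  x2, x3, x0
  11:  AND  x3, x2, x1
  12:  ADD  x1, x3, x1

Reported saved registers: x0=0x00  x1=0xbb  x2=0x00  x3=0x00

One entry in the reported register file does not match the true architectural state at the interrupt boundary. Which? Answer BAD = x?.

after  0: x0=0x29 x1=0xbf x2=0x6f x3=0x7f  N=1 Z=0
after  1: x0=0x29 x1=0xbf x2=0x6f x3=0x2e  N=0 Z=0
after  2: x0=0xbf x1=0xbf x2=0x6f x3=0x2e  N=1 Z=0
after  3: x0=0xbf x1=0xbf x2=0x6f x3=0xbf  N=1 Z=0
after  4: x0=0xbf x1=0xbf x2=0x00 x3=0xbf  N=0 Z=1
after  5: x0=0xbf x1=0x00 x2=0x00 x3=0xbf  N=0 Z=1
after  6: x0=0xbf x1=0xbf x2=0x00 x3=0xbf  N=1 Z=0
after  7: x0=0xbf x1=0xbf x2=0x00 x3=0x00  N=0 Z=1
after  8: x0=0xbf x1=0xbf x2=0x00 x3=0x00  N=1 Z=0
after  9: x0=0x00 x1=0xbf x2=0x00 x3=0x00  N=1 Z=0
after 10: x0=0x00 x1=0xbf x2=0x00 x3=0x00  N=0 Z=1
after 11: x0=0x00 x1=0xbf x2=0x00 x3=0x00  N=0 Z=1
-- IRQ taken; context saved, return-PC = 12 --
mismatch: x1: reported 0xbb vs actual 0xbf

BAD = x1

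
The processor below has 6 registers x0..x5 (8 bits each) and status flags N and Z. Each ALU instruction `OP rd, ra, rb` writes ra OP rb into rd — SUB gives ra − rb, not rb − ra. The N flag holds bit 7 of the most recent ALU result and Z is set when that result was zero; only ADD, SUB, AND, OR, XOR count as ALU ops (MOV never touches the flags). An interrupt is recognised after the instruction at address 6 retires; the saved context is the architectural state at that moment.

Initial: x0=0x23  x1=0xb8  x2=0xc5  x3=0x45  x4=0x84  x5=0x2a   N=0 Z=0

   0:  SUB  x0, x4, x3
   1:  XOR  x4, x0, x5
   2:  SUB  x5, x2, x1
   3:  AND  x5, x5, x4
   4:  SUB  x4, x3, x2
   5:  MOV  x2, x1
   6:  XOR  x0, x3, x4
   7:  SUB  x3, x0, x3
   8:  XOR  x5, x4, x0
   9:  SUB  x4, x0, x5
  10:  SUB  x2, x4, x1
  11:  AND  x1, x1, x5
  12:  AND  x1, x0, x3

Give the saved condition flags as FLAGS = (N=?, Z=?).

FLAGS = (N=1, Z=0)

after  0: x0=0x3f x1=0xb8 x2=0xc5 x3=0x45 x4=0x84 x5=0x2a  N=0 Z=0
after  1: x0=0x3f x1=0xb8 x2=0xc5 x3=0x45 x4=0x15 x5=0x2a  N=0 Z=0
after  2: x0=0x3f x1=0xb8 x2=0xc5 x3=0x45 x4=0x15 x5=0x0d  N=0 Z=0
after  3: x0=0x3f x1=0xb8 x2=0xc5 x3=0x45 x4=0x15 x5=0x05  N=0 Z=0
after  4: x0=0x3f x1=0xb8 x2=0xc5 x3=0x45 x4=0x80 x5=0x05  N=1 Z=0
after  5: x0=0x3f x1=0xb8 x2=0xb8 x3=0x45 x4=0x80 x5=0x05  N=1 Z=0
after  6: x0=0xc5 x1=0xb8 x2=0xb8 x3=0x45 x4=0x80 x5=0x05  N=1 Z=0
-- IRQ taken; context saved, return-PC = 7 --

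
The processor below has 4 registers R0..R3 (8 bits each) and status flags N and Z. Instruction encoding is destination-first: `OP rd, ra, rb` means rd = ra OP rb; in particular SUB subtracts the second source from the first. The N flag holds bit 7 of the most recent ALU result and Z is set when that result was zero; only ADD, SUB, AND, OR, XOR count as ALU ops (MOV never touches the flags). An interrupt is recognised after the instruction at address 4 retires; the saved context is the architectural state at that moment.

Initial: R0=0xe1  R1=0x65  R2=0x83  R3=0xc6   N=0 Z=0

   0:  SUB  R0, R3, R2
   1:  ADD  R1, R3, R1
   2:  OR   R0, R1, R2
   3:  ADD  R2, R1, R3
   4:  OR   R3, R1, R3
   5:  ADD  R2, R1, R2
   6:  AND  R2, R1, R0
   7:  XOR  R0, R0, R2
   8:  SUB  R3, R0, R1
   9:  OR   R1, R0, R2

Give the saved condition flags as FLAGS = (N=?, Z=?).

FLAGS = (N=1, Z=0)

after  0: R0=0x43 R1=0x65 R2=0x83 R3=0xc6  N=0 Z=0
after  1: R0=0x43 R1=0x2b R2=0x83 R3=0xc6  N=0 Z=0
after  2: R0=0xab R1=0x2b R2=0x83 R3=0xc6  N=1 Z=0
after  3: R0=0xab R1=0x2b R2=0xf1 R3=0xc6  N=1 Z=0
after  4: R0=0xab R1=0x2b R2=0xf1 R3=0xef  N=1 Z=0
-- IRQ taken; context saved, return-PC = 5 --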